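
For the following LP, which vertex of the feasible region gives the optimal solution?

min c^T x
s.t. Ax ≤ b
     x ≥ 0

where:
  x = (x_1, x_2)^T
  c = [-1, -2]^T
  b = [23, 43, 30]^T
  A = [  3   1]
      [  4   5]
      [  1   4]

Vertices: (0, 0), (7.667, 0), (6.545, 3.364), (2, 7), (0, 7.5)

Evaluate the objective at each vertex of the feasible region:
  z(0, 0) = 0
  z(7.667, 0) = -7.667
  z(6.545, 3.364) = -13.27
  z(2, 7) = -16  ←
  z(0, 7.5) = -15
The minimum is at x_1 = 2, x_2 = 7.

(2, 7)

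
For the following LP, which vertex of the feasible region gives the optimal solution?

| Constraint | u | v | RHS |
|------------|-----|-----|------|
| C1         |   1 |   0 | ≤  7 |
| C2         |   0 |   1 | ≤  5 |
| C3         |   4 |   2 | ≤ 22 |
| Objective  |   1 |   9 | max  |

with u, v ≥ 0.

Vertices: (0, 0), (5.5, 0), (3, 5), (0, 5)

Evaluate the objective at each vertex of the feasible region:
  z(0, 0) = 0
  z(5.5, 0) = 5.5
  z(3, 5) = 48  ←
  z(0, 5) = 45
The maximum is at u = 3, v = 5.

(3, 5)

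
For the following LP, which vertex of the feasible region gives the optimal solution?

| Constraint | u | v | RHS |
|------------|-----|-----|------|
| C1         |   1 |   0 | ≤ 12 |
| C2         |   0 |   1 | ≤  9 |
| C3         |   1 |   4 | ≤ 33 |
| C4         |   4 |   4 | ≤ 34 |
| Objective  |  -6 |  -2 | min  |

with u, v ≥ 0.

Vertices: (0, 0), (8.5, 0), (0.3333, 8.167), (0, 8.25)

Evaluate the objective at each vertex of the feasible region:
  z(0, 0) = 0
  z(8.5, 0) = -51  ←
  z(0.3333, 8.167) = -18.33
  z(0, 8.25) = -16.5
The minimum is at u = 8.5, v = 0.

(8.5, 0)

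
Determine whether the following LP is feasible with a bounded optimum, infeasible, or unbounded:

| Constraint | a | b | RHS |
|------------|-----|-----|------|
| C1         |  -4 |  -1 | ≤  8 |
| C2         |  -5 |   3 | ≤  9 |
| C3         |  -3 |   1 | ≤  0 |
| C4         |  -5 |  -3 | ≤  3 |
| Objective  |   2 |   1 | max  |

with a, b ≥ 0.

Unbounded (objective can increase without bound)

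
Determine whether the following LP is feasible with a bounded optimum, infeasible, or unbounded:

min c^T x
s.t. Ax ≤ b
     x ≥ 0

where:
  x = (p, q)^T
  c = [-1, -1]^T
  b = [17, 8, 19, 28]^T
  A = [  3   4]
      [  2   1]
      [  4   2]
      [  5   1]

Feasible with a bounded optimal solution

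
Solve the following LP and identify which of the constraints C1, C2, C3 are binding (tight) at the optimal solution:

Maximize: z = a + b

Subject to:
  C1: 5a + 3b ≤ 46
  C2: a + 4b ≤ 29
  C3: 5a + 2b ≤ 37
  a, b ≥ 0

At a = 5, b = 6, compute slack b - a·x for each constraint:
  C1: 46 − 43 = 3  (slack)
  C2: 29 − 29 = 0  (binding)
  C3: 37 − 37 = 0  (binding)

Optimal: a = 5, b = 6
Binding: C2, C3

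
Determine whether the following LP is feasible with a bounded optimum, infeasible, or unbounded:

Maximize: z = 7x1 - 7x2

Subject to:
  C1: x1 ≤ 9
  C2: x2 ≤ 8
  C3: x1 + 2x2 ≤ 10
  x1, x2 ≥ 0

Feasible with a bounded optimal solution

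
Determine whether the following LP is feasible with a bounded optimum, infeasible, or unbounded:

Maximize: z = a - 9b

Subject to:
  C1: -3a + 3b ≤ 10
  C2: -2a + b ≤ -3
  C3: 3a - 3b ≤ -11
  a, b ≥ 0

Infeasible (no feasible solution exists)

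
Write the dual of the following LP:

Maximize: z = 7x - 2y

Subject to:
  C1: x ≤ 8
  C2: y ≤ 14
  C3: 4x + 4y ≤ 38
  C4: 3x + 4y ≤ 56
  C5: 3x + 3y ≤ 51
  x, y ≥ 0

Primal max cᵀx s.t. Ax ≤ b, x ≥ 0  →  Dual min bᵀy s.t. Aᵀy ≥ c, y ≥ 0.

Minimize: z = 8y1 + 14y2 + 38y3 + 56y4 + 51y5

Subject to:
  y1 + 4y3 + 3y4 + 3y5 ≥ 7
  y2 + 4y3 + 4y4 + 3y5 ≥ -2
  y1, y2, y3, y4, y5 ≥ 0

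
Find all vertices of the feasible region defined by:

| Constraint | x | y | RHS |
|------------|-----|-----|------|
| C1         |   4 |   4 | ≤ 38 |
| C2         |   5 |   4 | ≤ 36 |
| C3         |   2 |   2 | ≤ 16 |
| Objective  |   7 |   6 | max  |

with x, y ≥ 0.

(0, 0), (7.2, 0), (4, 4), (0, 8)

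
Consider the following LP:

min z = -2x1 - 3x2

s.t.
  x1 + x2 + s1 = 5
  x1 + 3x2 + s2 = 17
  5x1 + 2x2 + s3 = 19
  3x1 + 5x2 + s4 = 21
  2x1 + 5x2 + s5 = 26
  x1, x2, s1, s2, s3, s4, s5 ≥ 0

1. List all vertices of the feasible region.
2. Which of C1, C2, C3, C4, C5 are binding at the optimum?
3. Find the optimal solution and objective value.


1. (0, 0), (3.8, 0), (3, 2), (2, 3), (0, 4.2)
2. C1, C4
3. x1 = 2, x2 = 3, z = -13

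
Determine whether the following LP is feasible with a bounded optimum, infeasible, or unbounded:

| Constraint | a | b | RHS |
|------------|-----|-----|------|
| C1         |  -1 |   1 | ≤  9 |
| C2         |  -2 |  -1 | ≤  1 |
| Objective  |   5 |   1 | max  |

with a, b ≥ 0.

Unbounded (objective can increase without bound)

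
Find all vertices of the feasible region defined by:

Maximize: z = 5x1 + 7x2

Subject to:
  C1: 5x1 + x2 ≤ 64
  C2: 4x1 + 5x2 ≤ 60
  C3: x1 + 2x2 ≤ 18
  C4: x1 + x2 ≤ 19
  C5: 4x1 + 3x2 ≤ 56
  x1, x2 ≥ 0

(0, 0), (12.8, 0), (12.38, 2.095), (10, 4), (0, 9)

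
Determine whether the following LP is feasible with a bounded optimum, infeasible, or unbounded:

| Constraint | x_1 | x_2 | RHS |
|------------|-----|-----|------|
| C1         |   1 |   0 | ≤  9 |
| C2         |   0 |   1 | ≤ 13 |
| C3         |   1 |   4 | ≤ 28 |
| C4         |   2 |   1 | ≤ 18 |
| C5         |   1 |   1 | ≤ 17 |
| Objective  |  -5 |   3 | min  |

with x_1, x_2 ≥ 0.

Feasible with a bounded optimal solution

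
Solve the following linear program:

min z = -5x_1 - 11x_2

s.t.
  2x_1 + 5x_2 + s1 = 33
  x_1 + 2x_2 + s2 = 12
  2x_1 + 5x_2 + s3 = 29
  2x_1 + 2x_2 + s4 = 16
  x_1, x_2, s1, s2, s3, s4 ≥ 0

Evaluate the objective at each vertex of the feasible region:
  z(0, 0) = 0
  z(8, 0) = -40
  z(4, 4) = -64
  z(2, 5) = -65  ←
  z(0, 5.8) = -63.8
The minimum is at x_1 = 2, x_2 = 5.

x_1 = 2, x_2 = 5, z = -65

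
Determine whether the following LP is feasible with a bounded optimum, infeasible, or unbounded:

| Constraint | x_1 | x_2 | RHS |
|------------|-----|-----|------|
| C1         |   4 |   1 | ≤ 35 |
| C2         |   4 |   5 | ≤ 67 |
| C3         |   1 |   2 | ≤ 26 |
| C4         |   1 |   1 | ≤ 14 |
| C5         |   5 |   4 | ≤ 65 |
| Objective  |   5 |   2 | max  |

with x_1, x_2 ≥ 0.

Feasible with a bounded optimal solution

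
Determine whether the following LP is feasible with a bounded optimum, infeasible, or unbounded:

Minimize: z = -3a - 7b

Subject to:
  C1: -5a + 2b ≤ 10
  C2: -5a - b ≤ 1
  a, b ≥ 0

Unbounded (objective can decrease without bound)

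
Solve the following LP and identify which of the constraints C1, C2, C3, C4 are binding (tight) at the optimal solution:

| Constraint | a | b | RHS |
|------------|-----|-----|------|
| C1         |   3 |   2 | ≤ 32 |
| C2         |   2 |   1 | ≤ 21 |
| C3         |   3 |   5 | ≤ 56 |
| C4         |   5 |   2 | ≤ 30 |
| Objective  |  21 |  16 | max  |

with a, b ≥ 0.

At a = 2, b = 10, compute slack b - a·x for each constraint:
  C1: 32 − 26 = 6  (slack)
  C2: 21 − 14 = 7  (slack)
  C3: 56 − 56 = 0  (binding)
  C4: 30 − 30 = 0  (binding)

Optimal: a = 2, b = 10
Binding: C3, C4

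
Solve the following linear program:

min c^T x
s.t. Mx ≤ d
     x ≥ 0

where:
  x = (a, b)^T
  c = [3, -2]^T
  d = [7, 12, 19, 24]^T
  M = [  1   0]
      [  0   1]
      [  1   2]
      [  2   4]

Evaluate the objective at each vertex of the feasible region:
  z(0, 0) = 0
  z(7, 0) = 21
  z(7, 2.5) = 16
  z(0, 6) = -12  ←
The minimum is at a = 0, b = 6.

a = 0, b = 6, z = -12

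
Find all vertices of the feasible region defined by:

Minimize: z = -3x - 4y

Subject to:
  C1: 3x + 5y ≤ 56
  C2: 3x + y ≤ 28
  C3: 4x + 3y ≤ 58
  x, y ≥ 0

(0, 0), (9.333, 0), (7, 7), (0, 11.2)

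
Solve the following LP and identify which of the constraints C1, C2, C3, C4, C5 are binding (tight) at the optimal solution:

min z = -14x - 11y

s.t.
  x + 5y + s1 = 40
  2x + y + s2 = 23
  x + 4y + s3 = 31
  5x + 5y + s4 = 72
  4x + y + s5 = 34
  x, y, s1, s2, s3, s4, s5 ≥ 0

At x = 7, y = 6, compute slack b - a·x for each constraint:
  C1: 40 − 37 = 3  (slack)
  C2: 23 − 20 = 3  (slack)
  C3: 31 − 31 = 0  (binding)
  C4: 72 − 65 = 7  (slack)
  C5: 34 − 34 = 0  (binding)

Optimal: x = 7, y = 6
Binding: C3, C5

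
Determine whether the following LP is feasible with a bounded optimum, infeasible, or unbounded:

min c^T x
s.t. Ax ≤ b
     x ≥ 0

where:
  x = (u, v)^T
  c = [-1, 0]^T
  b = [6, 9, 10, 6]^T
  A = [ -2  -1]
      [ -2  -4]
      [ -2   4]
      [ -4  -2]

Unbounded (objective can decrease without bound)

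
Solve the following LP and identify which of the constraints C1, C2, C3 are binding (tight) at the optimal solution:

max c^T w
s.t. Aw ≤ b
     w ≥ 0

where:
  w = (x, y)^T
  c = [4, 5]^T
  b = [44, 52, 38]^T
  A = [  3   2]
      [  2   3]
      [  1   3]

At x = 8, y = 10, compute slack b - a·x for each constraint:
  C1: 44 − 44 = 0  (binding)
  C2: 52 − 46 = 6  (slack)
  C3: 38 − 38 = 0  (binding)

Optimal: x = 8, y = 10
Binding: C1, C3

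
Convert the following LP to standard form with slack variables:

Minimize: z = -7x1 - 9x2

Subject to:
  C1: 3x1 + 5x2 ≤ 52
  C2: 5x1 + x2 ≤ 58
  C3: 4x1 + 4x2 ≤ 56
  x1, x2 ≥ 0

min z = -7x1 - 9x2

s.t.
  3x1 + 5x2 + s1 = 52
  5x1 + x2 + s2 = 58
  4x1 + 4x2 + s3 = 56
  x1, x2, s1, s2, s3 ≥ 0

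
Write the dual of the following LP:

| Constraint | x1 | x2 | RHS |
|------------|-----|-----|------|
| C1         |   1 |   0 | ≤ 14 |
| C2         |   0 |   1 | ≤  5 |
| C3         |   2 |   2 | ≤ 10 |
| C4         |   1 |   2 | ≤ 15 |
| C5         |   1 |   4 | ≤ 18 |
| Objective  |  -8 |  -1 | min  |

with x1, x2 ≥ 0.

Primal min cᵀx s.t. Ax ≤ b, x ≥ 0  →  Dual max −bᵀy s.t. Aᵀy ≥ −c, y ≥ 0.

Maximize: z = -14y1 - 5y2 - 10y3 - 15y4 - 18y5

Subject to:
  y1 + 2y3 + y4 + y5 ≥ 8
  y2 + 2y3 + 2y4 + 4y5 ≥ 1
  y1, y2, y3, y4, y5 ≥ 0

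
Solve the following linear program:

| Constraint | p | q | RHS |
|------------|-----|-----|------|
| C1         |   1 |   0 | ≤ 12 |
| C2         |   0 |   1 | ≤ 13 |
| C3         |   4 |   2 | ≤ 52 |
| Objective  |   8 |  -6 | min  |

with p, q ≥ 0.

Evaluate the objective at each vertex of the feasible region:
  z(0, 0) = 0
  z(12, 0) = 96
  z(12, 2) = 84
  z(6.5, 13) = -26
  z(0, 13) = -78  ←
The minimum is at p = 0, q = 13.

p = 0, q = 13, z = -78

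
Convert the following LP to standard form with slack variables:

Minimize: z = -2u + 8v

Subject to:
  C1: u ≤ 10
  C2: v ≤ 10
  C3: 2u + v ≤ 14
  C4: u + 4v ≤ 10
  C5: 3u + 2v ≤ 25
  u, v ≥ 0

min z = -2u + 8v

s.t.
  u + s1 = 10
  v + s2 = 10
  2u + v + s3 = 14
  u + 4v + s4 = 10
  3u + 2v + s5 = 25
  u, v, s1, s2, s3, s4, s5 ≥ 0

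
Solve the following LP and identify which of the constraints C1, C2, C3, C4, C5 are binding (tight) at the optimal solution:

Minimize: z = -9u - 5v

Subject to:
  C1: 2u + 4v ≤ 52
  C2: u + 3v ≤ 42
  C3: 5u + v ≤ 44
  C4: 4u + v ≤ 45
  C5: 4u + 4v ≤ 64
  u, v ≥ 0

At u = 7, v = 9, compute slack b - a·x for each constraint:
  C1: 52 − 50 = 2  (slack)
  C2: 42 − 34 = 8  (slack)
  C3: 44 − 44 = 0  (binding)
  C4: 45 − 37 = 8  (slack)
  C5: 64 − 64 = 0  (binding)

Optimal: u = 7, v = 9
Binding: C3, C5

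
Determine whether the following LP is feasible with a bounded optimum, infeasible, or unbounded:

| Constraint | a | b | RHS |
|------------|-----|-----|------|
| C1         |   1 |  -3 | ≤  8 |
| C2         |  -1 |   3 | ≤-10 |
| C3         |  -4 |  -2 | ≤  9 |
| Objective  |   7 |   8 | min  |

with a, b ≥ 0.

Infeasible (no feasible solution exists)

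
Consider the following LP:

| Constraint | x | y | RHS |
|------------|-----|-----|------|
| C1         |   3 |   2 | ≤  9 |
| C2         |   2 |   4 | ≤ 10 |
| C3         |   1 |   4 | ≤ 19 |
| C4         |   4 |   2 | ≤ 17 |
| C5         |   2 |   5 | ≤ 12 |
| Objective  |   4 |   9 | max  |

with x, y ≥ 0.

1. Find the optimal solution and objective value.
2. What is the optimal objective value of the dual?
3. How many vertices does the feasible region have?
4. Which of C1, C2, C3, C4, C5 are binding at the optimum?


1. x = 1, y = 2, z = 22
2. 22
3. 5
4. C2, C5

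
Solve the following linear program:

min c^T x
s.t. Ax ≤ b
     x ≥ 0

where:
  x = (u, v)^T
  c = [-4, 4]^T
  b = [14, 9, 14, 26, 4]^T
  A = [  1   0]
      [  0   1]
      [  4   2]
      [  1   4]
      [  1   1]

Evaluate the objective at each vertex of the feasible region:
  z(0, 0) = 0
  z(3.5, 0) = -14  ←
  z(3, 1) = -8
  z(0, 4) = 16
The minimum is at u = 3.5, v = 0.

u = 3.5, v = 0, z = -14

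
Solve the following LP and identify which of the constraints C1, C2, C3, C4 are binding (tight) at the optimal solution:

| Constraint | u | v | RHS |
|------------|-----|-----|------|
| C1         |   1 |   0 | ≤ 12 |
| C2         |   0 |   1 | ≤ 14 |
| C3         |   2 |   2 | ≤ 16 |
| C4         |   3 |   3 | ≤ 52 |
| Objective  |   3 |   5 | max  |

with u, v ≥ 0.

At u = 0, v = 8, compute slack b - a·x for each constraint:
  C1: 12 − 0 = 12  (slack)
  C2: 14 − 8 = 6  (slack)
  C3: 16 − 16 = 0  (binding)
  C4: 52 − 24 = 28  (slack)

Optimal: u = 0, v = 8
Binding: C3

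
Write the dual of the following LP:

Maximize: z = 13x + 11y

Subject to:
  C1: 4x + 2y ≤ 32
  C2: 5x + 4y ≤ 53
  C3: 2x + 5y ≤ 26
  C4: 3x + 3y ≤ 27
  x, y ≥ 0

Primal max cᵀx s.t. Ax ≤ b, x ≥ 0  →  Dual min bᵀy s.t. Aᵀy ≥ c, y ≥ 0.

Minimize: z = 32y1 + 53y2 + 26y3 + 27y4

Subject to:
  4y1 + 5y2 + 2y3 + 3y4 ≥ 13
  2y1 + 4y2 + 5y3 + 3y4 ≥ 11
  y1, y2, y3, y4 ≥ 0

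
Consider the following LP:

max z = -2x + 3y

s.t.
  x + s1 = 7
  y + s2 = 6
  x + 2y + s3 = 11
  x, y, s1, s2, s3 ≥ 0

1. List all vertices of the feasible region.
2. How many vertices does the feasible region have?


1. (0, 0), (7, 0), (7, 2), (0, 5.5)
2. 4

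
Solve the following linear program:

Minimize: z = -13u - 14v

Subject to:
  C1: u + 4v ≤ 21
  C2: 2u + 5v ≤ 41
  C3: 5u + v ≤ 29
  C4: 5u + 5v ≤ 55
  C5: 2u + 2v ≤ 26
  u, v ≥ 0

Evaluate the objective at each vertex of the feasible region:
  z(0, 0) = 0
  z(5.8, 0) = -75.4
  z(5, 4) = -121  ←
  z(0, 5.25) = -73.5
The minimum is at u = 5, v = 4.

u = 5, v = 4, z = -121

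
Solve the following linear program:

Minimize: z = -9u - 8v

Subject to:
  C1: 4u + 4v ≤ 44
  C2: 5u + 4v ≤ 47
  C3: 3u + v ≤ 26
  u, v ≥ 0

Evaluate the objective at each vertex of the feasible region:
  z(0, 0) = 0
  z(8.667, 0) = -78
  z(8.143, 1.571) = -85.86
  z(3, 8) = -91  ←
  z(0, 11) = -88
The minimum is at u = 3, v = 8.

u = 3, v = 8, z = -91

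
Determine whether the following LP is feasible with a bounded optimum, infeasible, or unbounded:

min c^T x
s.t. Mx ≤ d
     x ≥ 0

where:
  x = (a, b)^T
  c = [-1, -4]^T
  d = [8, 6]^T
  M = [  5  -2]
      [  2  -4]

Unbounded (objective can decrease without bound)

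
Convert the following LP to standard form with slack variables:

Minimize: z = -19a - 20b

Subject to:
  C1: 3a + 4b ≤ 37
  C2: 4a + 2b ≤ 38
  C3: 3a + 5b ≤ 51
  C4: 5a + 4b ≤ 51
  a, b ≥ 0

min z = -19a - 20b

s.t.
  3a + 4b + s1 = 37
  4a + 2b + s2 = 38
  3a + 5b + s3 = 51
  5a + 4b + s4 = 51
  a, b, s1, s2, s3, s4 ≥ 0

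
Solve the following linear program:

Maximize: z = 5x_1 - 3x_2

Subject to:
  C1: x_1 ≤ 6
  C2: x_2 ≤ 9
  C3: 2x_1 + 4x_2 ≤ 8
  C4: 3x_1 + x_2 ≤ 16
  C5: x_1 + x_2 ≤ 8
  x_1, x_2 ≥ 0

Evaluate the objective at each vertex of the feasible region:
  z(0, 0) = 0
  z(4, 0) = 20  ←
  z(0, 2) = -6
The maximum is at x_1 = 4, x_2 = 0.

x_1 = 4, x_2 = 0, z = 20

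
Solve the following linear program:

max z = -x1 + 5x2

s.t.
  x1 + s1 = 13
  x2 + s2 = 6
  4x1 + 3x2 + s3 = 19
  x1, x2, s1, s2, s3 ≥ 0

Evaluate the objective at each vertex of the feasible region:
  z(0, 0) = 0
  z(4.75, 0) = -4.75
  z(0.25, 6) = 29.75
  z(0, 6) = 30  ←
The maximum is at x1 = 0, x2 = 6.

x1 = 0, x2 = 6, z = 30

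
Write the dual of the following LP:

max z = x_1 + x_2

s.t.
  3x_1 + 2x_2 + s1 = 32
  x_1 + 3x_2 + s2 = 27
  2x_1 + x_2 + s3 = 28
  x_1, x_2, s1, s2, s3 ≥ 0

Primal max cᵀx s.t. Ax ≤ b, x ≥ 0  →  Dual min bᵀy s.t. Aᵀy ≥ c, y ≥ 0.

Minimize: z = 32y1 + 27y2 + 28y3

Subject to:
  3y1 + y2 + 2y3 ≥ 1
  2y1 + 3y2 + y3 ≥ 1
  y1, y2, y3 ≥ 0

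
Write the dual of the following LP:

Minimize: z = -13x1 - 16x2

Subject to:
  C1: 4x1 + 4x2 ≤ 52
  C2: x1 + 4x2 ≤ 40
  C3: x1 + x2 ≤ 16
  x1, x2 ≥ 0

Primal min cᵀx s.t. Ax ≤ b, x ≥ 0  →  Dual max −bᵀy s.t. Aᵀy ≥ −c, y ≥ 0.

Maximize: z = -52y1 - 40y2 - 16y3

Subject to:
  4y1 + y2 + y3 ≥ 13
  4y1 + 4y2 + y3 ≥ 16
  y1, y2, y3 ≥ 0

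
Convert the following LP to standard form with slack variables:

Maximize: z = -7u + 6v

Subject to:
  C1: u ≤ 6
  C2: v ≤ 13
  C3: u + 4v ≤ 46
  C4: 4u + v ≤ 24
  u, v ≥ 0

max z = -7u + 6v

s.t.
  u + s1 = 6
  v + s2 = 13
  u + 4v + s3 = 46
  4u + v + s4 = 24
  u, v, s1, s2, s3, s4 ≥ 0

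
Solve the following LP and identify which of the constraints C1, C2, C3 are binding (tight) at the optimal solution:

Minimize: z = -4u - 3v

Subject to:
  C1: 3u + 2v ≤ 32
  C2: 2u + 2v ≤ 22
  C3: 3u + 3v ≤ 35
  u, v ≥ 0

At u = 10, v = 1, compute slack b - a·x for each constraint:
  C1: 32 − 32 = 0  (binding)
  C2: 22 − 22 = 0  (binding)
  C3: 35 − 33 = 2  (slack)

Optimal: u = 10, v = 1
Binding: C1, C2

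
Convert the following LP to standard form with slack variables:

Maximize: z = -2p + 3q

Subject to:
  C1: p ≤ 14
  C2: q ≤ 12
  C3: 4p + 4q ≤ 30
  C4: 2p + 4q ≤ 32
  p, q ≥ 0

max z = -2p + 3q

s.t.
  p + s1 = 14
  q + s2 = 12
  4p + 4q + s3 = 30
  2p + 4q + s4 = 32
  p, q, s1, s2, s3, s4 ≥ 0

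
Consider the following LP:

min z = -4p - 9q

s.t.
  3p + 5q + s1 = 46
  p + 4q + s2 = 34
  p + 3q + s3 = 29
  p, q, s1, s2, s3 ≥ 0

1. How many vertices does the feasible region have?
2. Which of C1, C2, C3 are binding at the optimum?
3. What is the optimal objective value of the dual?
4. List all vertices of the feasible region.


1. 4
2. C1, C2
3. -80
4. (0, 0), (15.33, 0), (2, 8), (0, 8.5)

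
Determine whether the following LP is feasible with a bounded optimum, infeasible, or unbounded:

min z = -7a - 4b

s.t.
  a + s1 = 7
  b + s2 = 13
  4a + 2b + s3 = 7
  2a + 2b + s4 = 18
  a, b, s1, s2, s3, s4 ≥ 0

Feasible with a bounded optimal solution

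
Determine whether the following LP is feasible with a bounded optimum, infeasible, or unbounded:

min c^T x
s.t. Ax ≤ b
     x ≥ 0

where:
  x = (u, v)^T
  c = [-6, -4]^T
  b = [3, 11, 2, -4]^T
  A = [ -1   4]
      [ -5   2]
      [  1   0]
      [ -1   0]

Infeasible (no feasible solution exists)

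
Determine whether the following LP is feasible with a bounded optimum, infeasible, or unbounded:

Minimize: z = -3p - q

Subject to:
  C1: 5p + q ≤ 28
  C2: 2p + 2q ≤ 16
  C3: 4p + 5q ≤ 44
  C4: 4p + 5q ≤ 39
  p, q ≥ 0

Feasible with a bounded optimal solution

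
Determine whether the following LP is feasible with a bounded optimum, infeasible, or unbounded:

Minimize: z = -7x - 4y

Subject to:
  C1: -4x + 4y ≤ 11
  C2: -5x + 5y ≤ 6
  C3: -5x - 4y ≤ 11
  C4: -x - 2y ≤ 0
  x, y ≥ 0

Unbounded (objective can decrease without bound)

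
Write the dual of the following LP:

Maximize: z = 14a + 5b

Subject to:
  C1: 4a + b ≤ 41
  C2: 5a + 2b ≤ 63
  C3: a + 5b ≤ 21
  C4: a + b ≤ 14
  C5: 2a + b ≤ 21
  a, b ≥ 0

Primal max cᵀx s.t. Ax ≤ b, x ≥ 0  →  Dual min bᵀy s.t. Aᵀy ≥ c, y ≥ 0.

Minimize: z = 41y1 + 63y2 + 21y3 + 14y4 + 21y5

Subject to:
  4y1 + 5y2 + y3 + y4 + 2y5 ≥ 14
  y1 + 2y2 + 5y3 + y4 + y5 ≥ 5
  y1, y2, y3, y4, y5 ≥ 0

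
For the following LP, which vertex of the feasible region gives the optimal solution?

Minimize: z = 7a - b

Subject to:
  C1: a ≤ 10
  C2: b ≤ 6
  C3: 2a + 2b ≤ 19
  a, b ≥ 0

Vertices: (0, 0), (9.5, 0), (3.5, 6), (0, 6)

Evaluate the objective at each vertex of the feasible region:
  z(0, 0) = 0
  z(9.5, 0) = 66.5
  z(3.5, 6) = 18.5
  z(0, 6) = -6  ←
The minimum is at a = 0, b = 6.

(0, 6)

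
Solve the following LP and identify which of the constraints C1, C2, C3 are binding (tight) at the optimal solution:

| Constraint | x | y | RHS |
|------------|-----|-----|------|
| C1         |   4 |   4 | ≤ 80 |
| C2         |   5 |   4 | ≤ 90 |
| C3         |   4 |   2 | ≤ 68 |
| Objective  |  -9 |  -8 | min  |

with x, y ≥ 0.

At x = 10, y = 10, compute slack b - a·x for each constraint:
  C1: 80 − 80 = 0  (binding)
  C2: 90 − 90 = 0  (binding)
  C3: 68 − 60 = 8  (slack)

Optimal: x = 10, y = 10
Binding: C1, C2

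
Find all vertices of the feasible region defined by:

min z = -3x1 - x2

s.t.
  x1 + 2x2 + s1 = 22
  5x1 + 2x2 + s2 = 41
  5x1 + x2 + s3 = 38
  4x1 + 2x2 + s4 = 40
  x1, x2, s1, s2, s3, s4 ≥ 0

(0, 0), (7.6, 0), (7, 3), (4.75, 8.625), (0, 11)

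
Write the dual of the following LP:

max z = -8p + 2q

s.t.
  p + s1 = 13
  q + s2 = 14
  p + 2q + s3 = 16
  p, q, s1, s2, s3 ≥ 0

Primal max cᵀx s.t. Ax ≤ b, x ≥ 0  →  Dual min bᵀy s.t. Aᵀy ≥ c, y ≥ 0.

Minimize: z = 13y1 + 14y2 + 16y3

Subject to:
  y1 + y3 ≥ -8
  y2 + 2y3 ≥ 2
  y1, y2, y3 ≥ 0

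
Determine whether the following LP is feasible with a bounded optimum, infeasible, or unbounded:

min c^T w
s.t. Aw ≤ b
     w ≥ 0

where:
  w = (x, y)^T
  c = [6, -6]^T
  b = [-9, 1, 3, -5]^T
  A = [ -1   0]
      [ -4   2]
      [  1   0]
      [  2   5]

Infeasible (no feasible solution exists)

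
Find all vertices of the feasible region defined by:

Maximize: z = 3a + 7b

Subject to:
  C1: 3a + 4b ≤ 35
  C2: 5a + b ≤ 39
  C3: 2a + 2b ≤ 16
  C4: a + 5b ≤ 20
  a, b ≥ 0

(0, 0), (7.8, 0), (7.75, 0.25), (5, 3), (0, 4)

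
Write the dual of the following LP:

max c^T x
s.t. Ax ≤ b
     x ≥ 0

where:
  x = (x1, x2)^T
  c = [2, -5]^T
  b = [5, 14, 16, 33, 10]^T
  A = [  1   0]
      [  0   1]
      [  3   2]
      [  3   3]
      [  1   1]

Primal max cᵀx s.t. Ax ≤ b, x ≥ 0  →  Dual min bᵀy s.t. Aᵀy ≥ c, y ≥ 0.

Minimize: z = 5y1 + 14y2 + 16y3 + 33y4 + 10y5

Subject to:
  y1 + 3y3 + 3y4 + y5 ≥ 2
  y2 + 2y3 + 3y4 + y5 ≥ -5
  y1, y2, y3, y4, y5 ≥ 0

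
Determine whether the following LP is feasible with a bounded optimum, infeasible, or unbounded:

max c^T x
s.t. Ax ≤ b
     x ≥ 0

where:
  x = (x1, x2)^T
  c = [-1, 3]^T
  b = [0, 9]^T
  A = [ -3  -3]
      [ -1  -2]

Unbounded (objective can increase without bound)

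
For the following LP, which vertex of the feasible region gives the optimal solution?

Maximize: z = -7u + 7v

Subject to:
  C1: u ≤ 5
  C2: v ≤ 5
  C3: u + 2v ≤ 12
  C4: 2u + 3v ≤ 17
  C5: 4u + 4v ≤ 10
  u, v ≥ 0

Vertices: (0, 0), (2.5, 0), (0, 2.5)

Evaluate the objective at each vertex of the feasible region:
  z(0, 0) = 0
  z(2.5, 0) = -17.5
  z(0, 2.5) = 17.5  ←
The maximum is at u = 0, v = 2.5.

(0, 2.5)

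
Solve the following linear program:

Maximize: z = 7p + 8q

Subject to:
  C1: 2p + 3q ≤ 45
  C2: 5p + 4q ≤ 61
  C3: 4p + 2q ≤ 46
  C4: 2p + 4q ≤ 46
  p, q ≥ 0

Evaluate the objective at each vertex of the feasible region:
  z(0, 0) = 0
  z(11.5, 0) = 80.5
  z(10.33, 2.333) = 91
  z(5, 9) = 107  ←
  z(0, 11.5) = 92
The maximum is at p = 5, q = 9.

p = 5, q = 9, z = 107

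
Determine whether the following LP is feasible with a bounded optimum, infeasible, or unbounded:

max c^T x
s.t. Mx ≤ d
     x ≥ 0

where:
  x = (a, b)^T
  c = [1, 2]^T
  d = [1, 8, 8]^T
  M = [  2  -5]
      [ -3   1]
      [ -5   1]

Unbounded (objective can increase without bound)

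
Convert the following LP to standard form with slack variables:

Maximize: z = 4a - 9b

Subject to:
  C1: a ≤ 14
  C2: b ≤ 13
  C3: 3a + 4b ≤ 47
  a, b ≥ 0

max z = 4a - 9b

s.t.
  a + s1 = 14
  b + s2 = 13
  3a + 4b + s3 = 47
  a, b, s1, s2, s3 ≥ 0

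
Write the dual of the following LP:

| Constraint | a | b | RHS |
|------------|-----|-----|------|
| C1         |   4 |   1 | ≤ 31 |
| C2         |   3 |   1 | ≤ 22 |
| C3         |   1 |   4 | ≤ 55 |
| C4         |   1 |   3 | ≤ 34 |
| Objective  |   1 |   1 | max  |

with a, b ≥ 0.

Primal max cᵀx s.t. Ax ≤ b, x ≥ 0  →  Dual min bᵀy s.t. Aᵀy ≥ c, y ≥ 0.

Minimize: z = 31y1 + 22y2 + 55y3 + 34y4

Subject to:
  4y1 + 3y2 + y3 + y4 ≥ 1
  y1 + y2 + 4y3 + 3y4 ≥ 1
  y1, y2, y3, y4 ≥ 0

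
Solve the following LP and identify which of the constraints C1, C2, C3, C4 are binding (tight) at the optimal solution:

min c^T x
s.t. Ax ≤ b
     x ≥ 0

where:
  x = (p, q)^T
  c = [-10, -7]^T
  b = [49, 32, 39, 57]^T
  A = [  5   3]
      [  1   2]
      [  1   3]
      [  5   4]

At p = 5, q = 8, compute slack b - a·x for each constraint:
  C1: 49 − 49 = 0  (binding)
  C2: 32 − 21 = 11  (slack)
  C3: 39 − 29 = 10  (slack)
  C4: 57 − 57 = 0  (binding)

Optimal: p = 5, q = 8
Binding: C1, C4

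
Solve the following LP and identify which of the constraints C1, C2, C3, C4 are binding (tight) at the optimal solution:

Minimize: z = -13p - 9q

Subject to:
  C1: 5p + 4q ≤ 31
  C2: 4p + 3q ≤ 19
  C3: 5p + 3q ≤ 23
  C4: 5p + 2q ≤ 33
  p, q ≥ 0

At p = 4, q = 1, compute slack b - a·x for each constraint:
  C1: 31 − 24 = 7  (slack)
  C2: 19 − 19 = 0  (binding)
  C3: 23 − 23 = 0  (binding)
  C4: 33 − 22 = 11  (slack)

Optimal: p = 4, q = 1
Binding: C2, C3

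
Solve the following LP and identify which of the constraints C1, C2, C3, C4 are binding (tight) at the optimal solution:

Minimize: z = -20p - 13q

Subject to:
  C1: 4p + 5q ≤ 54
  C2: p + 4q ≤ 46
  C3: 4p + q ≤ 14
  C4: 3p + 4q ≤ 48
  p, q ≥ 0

At p = 1, q = 10, compute slack b - a·x for each constraint:
  C1: 54 − 54 = 0  (binding)
  C2: 46 − 41 = 5  (slack)
  C3: 14 − 14 = 0  (binding)
  C4: 48 − 43 = 5  (slack)

Optimal: p = 1, q = 10
Binding: C1, C3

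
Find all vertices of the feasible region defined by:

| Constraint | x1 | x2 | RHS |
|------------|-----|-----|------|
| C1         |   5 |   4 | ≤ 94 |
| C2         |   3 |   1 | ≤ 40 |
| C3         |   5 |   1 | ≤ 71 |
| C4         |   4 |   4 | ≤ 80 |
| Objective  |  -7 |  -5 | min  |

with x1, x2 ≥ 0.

(0, 0), (13.33, 0), (10, 10), (0, 20)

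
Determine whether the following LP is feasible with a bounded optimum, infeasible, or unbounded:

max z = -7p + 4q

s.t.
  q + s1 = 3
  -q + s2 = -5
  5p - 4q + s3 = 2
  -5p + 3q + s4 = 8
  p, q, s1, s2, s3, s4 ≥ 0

Infeasible (no feasible solution exists)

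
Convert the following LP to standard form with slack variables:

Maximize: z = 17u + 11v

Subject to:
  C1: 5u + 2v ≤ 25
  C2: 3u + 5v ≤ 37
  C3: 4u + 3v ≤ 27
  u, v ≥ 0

max z = 17u + 11v

s.t.
  5u + 2v + s1 = 25
  3u + 5v + s2 = 37
  4u + 3v + s3 = 27
  u, v, s1, s2, s3 ≥ 0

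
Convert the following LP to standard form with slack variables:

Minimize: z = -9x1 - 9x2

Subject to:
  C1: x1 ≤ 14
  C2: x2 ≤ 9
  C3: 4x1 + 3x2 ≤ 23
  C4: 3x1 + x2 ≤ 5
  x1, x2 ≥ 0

min z = -9x1 - 9x2

s.t.
  x1 + s1 = 14
  x2 + s2 = 9
  4x1 + 3x2 + s3 = 23
  3x1 + x2 + s4 = 5
  x1, x2, s1, s2, s3, s4 ≥ 0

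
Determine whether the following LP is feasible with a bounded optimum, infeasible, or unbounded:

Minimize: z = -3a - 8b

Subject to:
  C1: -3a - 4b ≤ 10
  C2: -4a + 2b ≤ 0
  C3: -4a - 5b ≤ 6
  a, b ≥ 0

Unbounded (objective can decrease without bound)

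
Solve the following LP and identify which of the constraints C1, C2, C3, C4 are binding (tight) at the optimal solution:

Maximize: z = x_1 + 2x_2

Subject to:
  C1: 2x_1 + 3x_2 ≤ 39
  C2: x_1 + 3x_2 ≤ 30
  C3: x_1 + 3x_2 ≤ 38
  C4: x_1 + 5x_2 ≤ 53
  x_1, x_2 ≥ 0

At x_1 = 9, x_2 = 7, compute slack b - a·x for each constraint:
  C1: 39 − 39 = 0  (binding)
  C2: 30 − 30 = 0  (binding)
  C3: 38 − 30 = 8  (slack)
  C4: 53 − 44 = 9  (slack)

Optimal: x_1 = 9, x_2 = 7
Binding: C1, C2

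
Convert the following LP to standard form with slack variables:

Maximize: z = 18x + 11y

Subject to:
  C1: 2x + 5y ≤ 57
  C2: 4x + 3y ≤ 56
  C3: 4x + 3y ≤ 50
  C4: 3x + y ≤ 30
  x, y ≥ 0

max z = 18x + 11y

s.t.
  2x + 5y + s1 = 57
  4x + 3y + s2 = 56
  4x + 3y + s3 = 50
  3x + y + s4 = 30
  x, y, s1, s2, s3, s4 ≥ 0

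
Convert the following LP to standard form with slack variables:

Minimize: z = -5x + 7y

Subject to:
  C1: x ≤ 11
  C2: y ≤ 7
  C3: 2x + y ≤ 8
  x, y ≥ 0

min z = -5x + 7y

s.t.
  x + s1 = 11
  y + s2 = 7
  2x + y + s3 = 8
  x, y, s1, s2, s3 ≥ 0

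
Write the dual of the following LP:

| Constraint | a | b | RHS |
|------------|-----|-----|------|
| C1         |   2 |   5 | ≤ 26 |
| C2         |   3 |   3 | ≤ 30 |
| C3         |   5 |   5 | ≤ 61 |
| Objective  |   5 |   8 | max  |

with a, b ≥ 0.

Primal max cᵀx s.t. Ax ≤ b, x ≥ 0  →  Dual min bᵀy s.t. Aᵀy ≥ c, y ≥ 0.

Minimize: z = 26y1 + 30y2 + 61y3

Subject to:
  2y1 + 3y2 + 5y3 ≥ 5
  5y1 + 3y2 + 5y3 ≥ 8
  y1, y2, y3 ≥ 0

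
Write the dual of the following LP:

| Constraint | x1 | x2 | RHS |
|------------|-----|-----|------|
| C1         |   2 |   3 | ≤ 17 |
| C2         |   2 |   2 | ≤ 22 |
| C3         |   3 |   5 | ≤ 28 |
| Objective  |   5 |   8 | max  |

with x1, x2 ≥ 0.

Primal max cᵀx s.t. Ax ≤ b, x ≥ 0  →  Dual min bᵀy s.t. Aᵀy ≥ c, y ≥ 0.

Minimize: z = 17y1 + 22y2 + 28y3

Subject to:
  2y1 + 2y2 + 3y3 ≥ 5
  3y1 + 2y2 + 5y3 ≥ 8
  y1, y2, y3 ≥ 0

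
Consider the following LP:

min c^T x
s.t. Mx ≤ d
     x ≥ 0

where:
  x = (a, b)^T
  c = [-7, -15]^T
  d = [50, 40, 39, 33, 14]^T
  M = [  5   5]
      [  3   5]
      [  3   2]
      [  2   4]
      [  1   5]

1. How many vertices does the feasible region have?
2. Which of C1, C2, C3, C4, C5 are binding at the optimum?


1. 4
2. C1, C5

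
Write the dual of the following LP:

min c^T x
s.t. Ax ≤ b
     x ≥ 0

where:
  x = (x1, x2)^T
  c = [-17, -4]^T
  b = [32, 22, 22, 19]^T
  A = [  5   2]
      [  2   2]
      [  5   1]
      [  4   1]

Primal min cᵀx s.t. Ax ≤ b, x ≥ 0  →  Dual max −bᵀy s.t. Aᵀy ≥ −c, y ≥ 0.

Maximize: z = -32y1 - 22y2 - 22y3 - 19y4

Subject to:
  5y1 + 2y2 + 5y3 + 4y4 ≥ 17
  2y1 + 2y2 + y3 + y4 ≥ 4
  y1, y2, y3, y4 ≥ 0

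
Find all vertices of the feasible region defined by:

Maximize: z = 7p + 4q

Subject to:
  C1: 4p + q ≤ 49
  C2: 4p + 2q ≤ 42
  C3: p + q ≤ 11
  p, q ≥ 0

(0, 0), (10.5, 0), (10, 1), (0, 11)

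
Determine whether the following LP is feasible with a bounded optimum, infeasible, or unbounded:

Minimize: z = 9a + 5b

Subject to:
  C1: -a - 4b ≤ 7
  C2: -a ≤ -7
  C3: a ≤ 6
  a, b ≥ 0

Infeasible (no feasible solution exists)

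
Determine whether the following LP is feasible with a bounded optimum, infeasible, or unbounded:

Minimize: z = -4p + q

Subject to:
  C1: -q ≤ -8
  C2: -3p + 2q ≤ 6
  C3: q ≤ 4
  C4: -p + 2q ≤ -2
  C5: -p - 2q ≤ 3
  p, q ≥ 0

Infeasible (no feasible solution exists)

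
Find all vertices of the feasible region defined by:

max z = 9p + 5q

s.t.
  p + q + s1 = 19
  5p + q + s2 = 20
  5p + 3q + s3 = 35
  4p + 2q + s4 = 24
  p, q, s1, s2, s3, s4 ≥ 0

(0, 0), (4, 0), (2.667, 6.667), (1, 10), (0, 11.67)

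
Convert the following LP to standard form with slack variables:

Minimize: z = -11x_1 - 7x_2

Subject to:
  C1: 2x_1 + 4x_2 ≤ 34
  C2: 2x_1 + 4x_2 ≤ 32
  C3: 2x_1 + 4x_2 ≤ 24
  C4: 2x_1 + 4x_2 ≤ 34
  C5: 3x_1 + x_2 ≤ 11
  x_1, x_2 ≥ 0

min z = -11x_1 - 7x_2

s.t.
  2x_1 + 4x_2 + s1 = 34
  2x_1 + 4x_2 + s2 = 32
  2x_1 + 4x_2 + s3 = 24
  2x_1 + 4x_2 + s4 = 34
  3x_1 + x_2 + s5 = 11
  x_1, x_2, s1, s2, s3, s4, s5 ≥ 0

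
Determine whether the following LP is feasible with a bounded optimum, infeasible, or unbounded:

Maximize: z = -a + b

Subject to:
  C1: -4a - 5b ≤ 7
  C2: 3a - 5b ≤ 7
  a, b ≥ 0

Unbounded (objective can increase without bound)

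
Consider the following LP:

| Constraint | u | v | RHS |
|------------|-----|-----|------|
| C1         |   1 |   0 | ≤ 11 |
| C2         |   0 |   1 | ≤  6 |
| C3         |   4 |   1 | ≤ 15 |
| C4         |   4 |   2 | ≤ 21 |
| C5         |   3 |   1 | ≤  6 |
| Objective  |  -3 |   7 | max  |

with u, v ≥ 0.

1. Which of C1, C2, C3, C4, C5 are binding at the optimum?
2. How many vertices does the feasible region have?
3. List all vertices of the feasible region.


1. C2, C5
2. 3
3. (0, 0), (2, 0), (0, 6)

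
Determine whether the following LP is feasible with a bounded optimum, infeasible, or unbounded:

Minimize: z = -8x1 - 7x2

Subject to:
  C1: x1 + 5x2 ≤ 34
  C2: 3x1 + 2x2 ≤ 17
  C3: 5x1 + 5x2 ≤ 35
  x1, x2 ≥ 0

Feasible with a bounded optimal solution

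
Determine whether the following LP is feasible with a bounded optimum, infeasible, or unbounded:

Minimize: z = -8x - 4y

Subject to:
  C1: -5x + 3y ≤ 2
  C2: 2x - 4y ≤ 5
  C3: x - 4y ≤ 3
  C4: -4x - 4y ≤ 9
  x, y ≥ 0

Unbounded (objective can decrease without bound)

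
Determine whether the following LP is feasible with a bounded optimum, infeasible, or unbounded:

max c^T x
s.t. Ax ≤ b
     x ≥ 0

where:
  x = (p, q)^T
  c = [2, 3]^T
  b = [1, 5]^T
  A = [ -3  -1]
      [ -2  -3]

Unbounded (objective can increase without bound)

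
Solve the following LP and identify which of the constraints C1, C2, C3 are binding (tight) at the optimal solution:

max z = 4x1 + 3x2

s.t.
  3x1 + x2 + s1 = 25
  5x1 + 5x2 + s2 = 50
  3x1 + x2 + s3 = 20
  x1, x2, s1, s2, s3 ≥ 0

At x1 = 5, x2 = 5, compute slack b - a·x for each constraint:
  C1: 25 − 20 = 5  (slack)
  C2: 50 − 50 = 0  (binding)
  C3: 20 − 20 = 0  (binding)

Optimal: x1 = 5, x2 = 5
Binding: C2, C3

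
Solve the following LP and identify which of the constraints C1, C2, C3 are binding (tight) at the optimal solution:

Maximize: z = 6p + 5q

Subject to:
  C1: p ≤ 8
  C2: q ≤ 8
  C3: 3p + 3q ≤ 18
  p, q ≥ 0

At p = 6, q = 0, compute slack b - a·x for each constraint:
  C1: 8 − 6 = 2  (slack)
  C2: 8 − 0 = 8  (slack)
  C3: 18 − 18 = 0  (binding)

Optimal: p = 6, q = 0
Binding: C3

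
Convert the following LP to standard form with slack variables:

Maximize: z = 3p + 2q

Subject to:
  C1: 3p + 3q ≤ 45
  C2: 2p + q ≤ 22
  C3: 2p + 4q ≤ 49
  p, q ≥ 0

max z = 3p + 2q

s.t.
  3p + 3q + s1 = 45
  2p + q + s2 = 22
  2p + 4q + s3 = 49
  p, q, s1, s2, s3 ≥ 0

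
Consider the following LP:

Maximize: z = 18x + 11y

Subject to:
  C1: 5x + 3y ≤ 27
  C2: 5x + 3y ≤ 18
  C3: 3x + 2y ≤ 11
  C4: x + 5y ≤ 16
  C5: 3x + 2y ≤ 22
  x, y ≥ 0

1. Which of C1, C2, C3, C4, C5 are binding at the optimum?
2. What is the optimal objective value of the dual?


1. C2, C3
2. 65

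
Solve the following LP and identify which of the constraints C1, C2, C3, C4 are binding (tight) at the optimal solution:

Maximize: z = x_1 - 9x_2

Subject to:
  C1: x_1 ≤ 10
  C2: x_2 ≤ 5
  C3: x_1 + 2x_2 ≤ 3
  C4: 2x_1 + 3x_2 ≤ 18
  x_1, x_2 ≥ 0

At x_1 = 3, x_2 = 0, compute slack b - a·x for each constraint:
  C1: 10 − 3 = 7  (slack)
  C2: 5 − 0 = 5  (slack)
  C3: 3 − 3 = 0  (binding)
  C4: 18 − 6 = 12  (slack)

Optimal: x_1 = 3, x_2 = 0
Binding: C3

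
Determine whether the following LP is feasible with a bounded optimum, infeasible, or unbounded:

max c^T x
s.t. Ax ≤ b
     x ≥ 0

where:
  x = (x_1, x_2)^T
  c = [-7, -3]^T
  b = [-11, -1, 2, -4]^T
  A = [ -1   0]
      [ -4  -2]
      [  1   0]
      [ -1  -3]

Infeasible (no feasible solution exists)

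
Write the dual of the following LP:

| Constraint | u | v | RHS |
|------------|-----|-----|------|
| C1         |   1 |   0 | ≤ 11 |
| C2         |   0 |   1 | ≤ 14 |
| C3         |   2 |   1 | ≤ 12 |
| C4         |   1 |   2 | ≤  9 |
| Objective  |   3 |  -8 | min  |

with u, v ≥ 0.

Primal min cᵀx s.t. Ax ≤ b, x ≥ 0  →  Dual max −bᵀy s.t. Aᵀy ≥ −c, y ≥ 0.

Maximize: z = -11y1 - 14y2 - 12y3 - 9y4

Subject to:
  y1 + 2y3 + y4 ≥ -3
  y2 + y3 + 2y4 ≥ 8
  y1, y2, y3, y4 ≥ 0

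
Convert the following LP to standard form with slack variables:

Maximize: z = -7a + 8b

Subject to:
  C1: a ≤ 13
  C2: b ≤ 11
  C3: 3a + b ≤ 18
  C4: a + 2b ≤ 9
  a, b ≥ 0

max z = -7a + 8b

s.t.
  a + s1 = 13
  b + s2 = 11
  3a + b + s3 = 18
  a + 2b + s4 = 9
  a, b, s1, s2, s3, s4 ≥ 0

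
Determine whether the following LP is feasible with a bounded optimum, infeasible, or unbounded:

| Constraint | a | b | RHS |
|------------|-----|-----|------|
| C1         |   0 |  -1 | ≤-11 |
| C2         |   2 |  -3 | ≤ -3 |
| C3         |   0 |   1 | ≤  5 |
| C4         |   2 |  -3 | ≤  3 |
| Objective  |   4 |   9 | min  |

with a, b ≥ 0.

Infeasible (no feasible solution exists)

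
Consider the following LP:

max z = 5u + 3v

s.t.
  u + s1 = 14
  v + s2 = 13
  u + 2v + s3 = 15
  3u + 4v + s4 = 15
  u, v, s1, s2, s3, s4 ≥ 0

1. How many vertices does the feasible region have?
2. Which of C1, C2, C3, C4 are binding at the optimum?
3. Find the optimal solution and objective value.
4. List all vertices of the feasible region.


1. 3
2. C4
3. u = 5, v = 0, z = 25
4. (0, 0), (5, 0), (0, 3.75)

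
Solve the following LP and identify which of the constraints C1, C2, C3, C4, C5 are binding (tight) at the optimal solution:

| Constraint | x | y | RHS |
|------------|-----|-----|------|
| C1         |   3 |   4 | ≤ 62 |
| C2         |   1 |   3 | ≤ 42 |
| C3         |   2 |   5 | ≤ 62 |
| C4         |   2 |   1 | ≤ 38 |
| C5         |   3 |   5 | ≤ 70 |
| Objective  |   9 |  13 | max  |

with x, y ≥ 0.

At x = 10, y = 8, compute slack b - a·x for each constraint:
  C1: 62 − 62 = 0  (binding)
  C2: 42 − 34 = 8  (slack)
  C3: 62 − 60 = 2  (slack)
  C4: 38 − 28 = 10  (slack)
  C5: 70 − 70 = 0  (binding)

Optimal: x = 10, y = 8
Binding: C1, C5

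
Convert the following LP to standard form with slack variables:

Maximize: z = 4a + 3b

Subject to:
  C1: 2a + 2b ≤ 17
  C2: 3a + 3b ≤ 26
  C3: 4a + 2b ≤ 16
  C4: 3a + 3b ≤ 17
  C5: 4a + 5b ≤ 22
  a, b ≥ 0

max z = 4a + 3b

s.t.
  2a + 2b + s1 = 17
  3a + 3b + s2 = 26
  4a + 2b + s3 = 16
  3a + 3b + s4 = 17
  4a + 5b + s5 = 22
  a, b, s1, s2, s3, s4, s5 ≥ 0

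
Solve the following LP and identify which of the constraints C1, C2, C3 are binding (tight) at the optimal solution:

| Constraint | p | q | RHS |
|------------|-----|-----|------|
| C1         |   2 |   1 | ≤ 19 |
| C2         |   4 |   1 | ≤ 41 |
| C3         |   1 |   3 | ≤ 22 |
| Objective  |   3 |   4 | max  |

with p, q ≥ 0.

At p = 7, q = 5, compute slack b - a·x for each constraint:
  C1: 19 − 19 = 0  (binding)
  C2: 41 − 33 = 8  (slack)
  C3: 22 − 22 = 0  (binding)

Optimal: p = 7, q = 5
Binding: C1, C3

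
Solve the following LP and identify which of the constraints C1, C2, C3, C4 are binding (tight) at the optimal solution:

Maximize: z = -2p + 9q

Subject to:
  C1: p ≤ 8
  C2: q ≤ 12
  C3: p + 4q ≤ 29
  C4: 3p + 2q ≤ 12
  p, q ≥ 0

At p = 0, q = 6, compute slack b - a·x for each constraint:
  C1: 8 − 0 = 8  (slack)
  C2: 12 − 6 = 6  (slack)
  C3: 29 − 24 = 5  (slack)
  C4: 12 − 12 = 0  (binding)

Optimal: p = 0, q = 6
Binding: C4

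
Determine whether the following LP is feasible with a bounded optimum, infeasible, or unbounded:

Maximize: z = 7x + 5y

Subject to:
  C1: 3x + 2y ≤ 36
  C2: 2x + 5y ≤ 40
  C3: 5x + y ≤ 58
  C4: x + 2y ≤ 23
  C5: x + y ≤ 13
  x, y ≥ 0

Feasible with a bounded optimal solution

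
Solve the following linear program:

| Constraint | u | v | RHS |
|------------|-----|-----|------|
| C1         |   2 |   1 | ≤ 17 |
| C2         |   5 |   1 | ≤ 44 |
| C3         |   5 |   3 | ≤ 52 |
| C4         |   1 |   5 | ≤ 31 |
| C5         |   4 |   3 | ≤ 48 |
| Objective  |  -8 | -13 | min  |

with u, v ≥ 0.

Evaluate the objective at each vertex of the feasible region:
  z(0, 0) = 0
  z(8.5, 0) = -68
  z(6, 5) = -113  ←
  z(0, 6.2) = -80.6
The minimum is at u = 6, v = 5.

u = 6, v = 5, z = -113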